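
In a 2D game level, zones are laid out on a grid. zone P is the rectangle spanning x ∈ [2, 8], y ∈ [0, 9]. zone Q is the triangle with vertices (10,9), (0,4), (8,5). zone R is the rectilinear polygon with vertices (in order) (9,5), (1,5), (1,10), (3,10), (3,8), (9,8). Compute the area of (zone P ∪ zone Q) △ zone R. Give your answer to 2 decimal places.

43.75

|zone P ∪ zone Q| = 57.75.
|(zone P ∪ zone Q) ∩ zone R| = 21.
|(zone P ∪ zone Q) △ zone R| = 57.75 + 28 − 42 = 43.75.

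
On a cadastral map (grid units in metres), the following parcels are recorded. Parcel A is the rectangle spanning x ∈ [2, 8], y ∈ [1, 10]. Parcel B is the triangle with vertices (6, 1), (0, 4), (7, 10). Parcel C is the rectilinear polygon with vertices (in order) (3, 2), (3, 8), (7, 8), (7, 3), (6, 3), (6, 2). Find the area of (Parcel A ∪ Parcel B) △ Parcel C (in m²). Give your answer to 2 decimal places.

|Parcel A ∪ Parcel B| = 56.7143.
|(Parcel A ∪ Parcel B) ∩ Parcel C| = 23.
|(Parcel A ∪ Parcel B) △ Parcel C| = 56.7143 + 23 − 46 = 33.71.

33.71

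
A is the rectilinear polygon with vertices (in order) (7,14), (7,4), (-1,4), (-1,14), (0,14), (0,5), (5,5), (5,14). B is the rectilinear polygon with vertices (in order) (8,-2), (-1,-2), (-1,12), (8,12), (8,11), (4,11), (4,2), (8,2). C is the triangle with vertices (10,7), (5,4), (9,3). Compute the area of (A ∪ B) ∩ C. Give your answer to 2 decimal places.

1.20

The region (A ∪ B) ∩ C is the polygon with vertices (7,4), (5,4), (7,5.2).
By the shoelace formula its area is 1.20.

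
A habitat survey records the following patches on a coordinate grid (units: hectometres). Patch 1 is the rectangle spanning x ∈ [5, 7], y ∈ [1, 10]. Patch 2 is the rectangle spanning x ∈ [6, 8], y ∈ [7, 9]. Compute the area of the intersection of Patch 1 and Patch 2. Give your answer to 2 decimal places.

2.00

|Patch 1∩Patch 2|: x∈[6,7], y∈[7,9] → 1·2 = 2.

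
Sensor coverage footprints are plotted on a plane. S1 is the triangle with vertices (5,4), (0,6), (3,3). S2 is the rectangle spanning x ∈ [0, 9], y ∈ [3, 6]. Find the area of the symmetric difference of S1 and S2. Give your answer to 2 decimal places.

22.50

|S1| = 4.5, |S2| = 27, |S1∩S2| = 4.5.
|S1 △ S2| = |S1| + |S2| − 2·|S1∩S2| = 4.5 + 27 − 9 = 22.50.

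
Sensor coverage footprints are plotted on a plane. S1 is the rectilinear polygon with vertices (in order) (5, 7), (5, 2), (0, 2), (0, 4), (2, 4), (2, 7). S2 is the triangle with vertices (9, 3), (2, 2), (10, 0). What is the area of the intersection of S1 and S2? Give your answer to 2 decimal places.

0.64

The intersection is the polygon with vertices (5,2), (2,2), (5,2.429).
By the shoelace formula its area is 0.64.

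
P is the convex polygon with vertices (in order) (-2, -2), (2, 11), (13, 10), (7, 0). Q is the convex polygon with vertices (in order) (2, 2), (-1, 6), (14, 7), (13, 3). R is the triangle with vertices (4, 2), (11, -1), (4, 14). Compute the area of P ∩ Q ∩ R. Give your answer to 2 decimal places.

17.71

The intersection is the polygon with vertices (7.47,6.565), (8.988,3.312), (8.558,2.596), (4,2.182), (4,6.333).
By the shoelace formula its area is 17.71.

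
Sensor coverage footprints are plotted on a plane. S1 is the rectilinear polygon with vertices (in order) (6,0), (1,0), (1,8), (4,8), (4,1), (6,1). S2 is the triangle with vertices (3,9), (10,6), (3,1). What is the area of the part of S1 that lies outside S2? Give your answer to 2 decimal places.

|S1| = 26, |S1∩S2| = 6.6429.
|S1 ∖ S2| = |S1| − |S1∩S2| = 26 − 6.6429 = 19.36.

19.36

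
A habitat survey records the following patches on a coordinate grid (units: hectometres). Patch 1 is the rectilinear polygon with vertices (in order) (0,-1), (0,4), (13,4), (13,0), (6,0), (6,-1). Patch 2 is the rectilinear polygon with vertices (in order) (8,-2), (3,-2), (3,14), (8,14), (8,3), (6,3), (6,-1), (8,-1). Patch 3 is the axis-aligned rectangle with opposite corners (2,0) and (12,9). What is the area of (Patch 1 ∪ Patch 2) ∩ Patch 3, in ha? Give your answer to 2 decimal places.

65.00

|Patch 1 ∪ Patch 2| = 113.
|(Patch 1 ∪ Patch 2) ∩ Patch 3| = 65.00.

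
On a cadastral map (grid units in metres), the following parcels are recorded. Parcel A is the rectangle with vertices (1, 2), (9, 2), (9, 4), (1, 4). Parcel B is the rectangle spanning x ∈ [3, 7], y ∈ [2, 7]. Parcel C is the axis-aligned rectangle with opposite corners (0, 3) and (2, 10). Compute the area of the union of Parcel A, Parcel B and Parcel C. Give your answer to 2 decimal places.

By inclusion–exclusion:
Individual areas: |Parcel A| = 16, |Parcel B| = 20, |Parcel C| = 14.
|Parcel A∩Parcel B|: x∈[3,7], y∈[2,4] → 4·2 = 8.
|Parcel A∩Parcel C|: x∈[1,2], y∈[3,4] → 1·1 = 1.
|Parcel B∩Parcel C| = 0 (no overlap).
|Parcel A∩Parcel B∩Parcel C| = 0.
|Parcel A ∪ Parcel B ∪ Parcel C| = 50 − 9 + 0 = 41.00.

41.00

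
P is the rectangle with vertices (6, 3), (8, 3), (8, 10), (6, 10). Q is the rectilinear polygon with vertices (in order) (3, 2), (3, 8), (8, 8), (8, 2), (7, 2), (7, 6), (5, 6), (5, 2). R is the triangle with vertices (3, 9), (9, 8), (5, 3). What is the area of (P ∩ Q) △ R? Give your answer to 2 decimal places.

16.25

|P ∩ Q| = 7.
|(P ∩ Q) ∩ R| = 3.875.
|(P ∩ Q) △ R| = 7 + 17 − 7.75 = 16.25.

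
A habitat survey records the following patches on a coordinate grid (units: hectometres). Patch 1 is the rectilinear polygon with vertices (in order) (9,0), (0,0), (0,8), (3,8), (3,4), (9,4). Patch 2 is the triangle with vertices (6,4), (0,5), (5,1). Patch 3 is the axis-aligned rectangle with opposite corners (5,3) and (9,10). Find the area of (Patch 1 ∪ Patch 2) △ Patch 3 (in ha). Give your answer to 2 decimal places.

68.58

|Patch 1 ∪ Patch 2| = 48.75.
|(Patch 1 ∪ Patch 2) ∩ Patch 3| = 4.0833.
|(Patch 1 ∪ Patch 2) △ Patch 3| = 48.75 + 28 − 8.1667 = 68.58.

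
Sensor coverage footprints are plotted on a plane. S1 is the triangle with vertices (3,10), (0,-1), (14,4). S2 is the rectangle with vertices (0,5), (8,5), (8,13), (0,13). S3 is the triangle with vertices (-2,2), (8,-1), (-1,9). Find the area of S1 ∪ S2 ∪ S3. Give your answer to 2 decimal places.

130.07

By inclusion–exclusion:
Individual areas: |S1| = 69.5, |S2| = 64, |S3| = 36.5.
|S1∩S2| = 21.5909.
|S1∩S3| = 14.9816.
|S2∩S3| = 3.7556.
|S1∩S2∩S3| = 0.3959.
|S1 ∪ S2 ∪ S3| = 170 − 40.3281 + 0.3959 = 130.07.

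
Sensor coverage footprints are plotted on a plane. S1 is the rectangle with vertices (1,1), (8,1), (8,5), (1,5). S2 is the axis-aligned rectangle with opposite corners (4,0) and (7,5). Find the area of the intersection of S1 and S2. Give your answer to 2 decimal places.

|S1∩S2|: x∈[4,7], y∈[1,5] → 3·4 = 12.

12.00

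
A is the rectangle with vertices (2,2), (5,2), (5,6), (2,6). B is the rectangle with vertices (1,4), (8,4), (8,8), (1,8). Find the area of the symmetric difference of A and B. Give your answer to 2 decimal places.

|A∩B|: x∈[2,5], y∈[4,6] → 3·2 = 6.
|A △ B| = |A| + |B| − 2·|A∩B| = 12 + 28 − 12 = 28.00.

28.00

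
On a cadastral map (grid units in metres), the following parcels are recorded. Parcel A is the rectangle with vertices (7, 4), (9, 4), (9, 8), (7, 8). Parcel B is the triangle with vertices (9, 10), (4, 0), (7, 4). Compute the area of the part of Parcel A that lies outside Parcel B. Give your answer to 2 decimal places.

6.33

|Parcel A| = 8, |Parcel A∩Parcel B| = 1.6667.
|Parcel A ∖ Parcel B| = |Parcel A| − |Parcel A∩Parcel B| = 8 − 1.6667 = 6.33.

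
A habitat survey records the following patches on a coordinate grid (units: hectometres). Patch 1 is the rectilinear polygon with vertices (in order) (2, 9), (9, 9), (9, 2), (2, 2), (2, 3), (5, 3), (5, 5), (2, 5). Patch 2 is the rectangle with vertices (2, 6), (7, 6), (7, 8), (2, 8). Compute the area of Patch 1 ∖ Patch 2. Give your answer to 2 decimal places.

|Patch 1| = 43, |Patch 1∩Patch 2| = 10.
|Patch 1 ∖ Patch 2| = |Patch 1| − |Patch 1∩Patch 2| = 43 − 10 = 33.00.

33.00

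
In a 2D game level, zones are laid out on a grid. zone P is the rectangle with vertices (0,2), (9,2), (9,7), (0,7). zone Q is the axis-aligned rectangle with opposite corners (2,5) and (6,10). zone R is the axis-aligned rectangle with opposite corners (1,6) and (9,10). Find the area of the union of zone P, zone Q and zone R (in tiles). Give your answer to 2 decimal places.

By inclusion–exclusion:
Individual areas: |zone P| = 45, |zone Q| = 20, |zone R| = 32.
|zone P∩zone Q|: x∈[2,6], y∈[5,7] → 4·2 = 8.
|zone P∩zone R|: x∈[1,9], y∈[6,7] → 8·1 = 8.
|zone Q∩zone R|: x∈[2,6], y∈[6,10] → 4·4 = 16.
|zone P∩zone Q∩zone R| = 4.
|zone P ∪ zone Q ∪ zone R| = 97 − 32 + 4 = 69.00.

69.00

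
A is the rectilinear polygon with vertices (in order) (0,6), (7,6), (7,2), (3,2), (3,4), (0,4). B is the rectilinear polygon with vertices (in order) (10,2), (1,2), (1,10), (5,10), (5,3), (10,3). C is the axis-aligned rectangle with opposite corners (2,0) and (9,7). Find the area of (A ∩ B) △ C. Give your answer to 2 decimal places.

|A ∩ B| = 14.
|(A ∩ B) ∩ C| = 12.
|(A ∩ B) △ C| = 14 + 49 − 24 = 39.00.

39.00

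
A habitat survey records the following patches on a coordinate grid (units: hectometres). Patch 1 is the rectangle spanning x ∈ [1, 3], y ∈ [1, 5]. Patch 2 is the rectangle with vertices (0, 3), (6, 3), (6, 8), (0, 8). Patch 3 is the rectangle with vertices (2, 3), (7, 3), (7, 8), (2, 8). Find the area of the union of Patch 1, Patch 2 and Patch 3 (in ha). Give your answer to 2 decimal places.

39.00

By inclusion–exclusion:
Individual areas: |Patch 1| = 8, |Patch 2| = 30, |Patch 3| = 25.
|Patch 1∩Patch 2|: x∈[1,3], y∈[3,5] → 2·2 = 4.
|Patch 1∩Patch 3|: x∈[2,3], y∈[3,5] → 1·2 = 2.
|Patch 2∩Patch 3|: x∈[2,6], y∈[3,8] → 4·5 = 20.
|Patch 1∩Patch 2∩Patch 3| = 2.
|Patch 1 ∪ Patch 2 ∪ Patch 3| = 63 − 26 + 2 = 39.00.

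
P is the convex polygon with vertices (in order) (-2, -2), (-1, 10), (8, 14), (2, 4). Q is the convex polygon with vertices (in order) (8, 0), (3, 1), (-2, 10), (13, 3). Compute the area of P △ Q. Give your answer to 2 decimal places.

|P| = 54, |Q| = 60, |P∩Q| = 13.8946.
|P △ Q| = |P| + |Q| − 2·|P∩Q| = 54 + 60 − 27.7893 = 86.21.

86.21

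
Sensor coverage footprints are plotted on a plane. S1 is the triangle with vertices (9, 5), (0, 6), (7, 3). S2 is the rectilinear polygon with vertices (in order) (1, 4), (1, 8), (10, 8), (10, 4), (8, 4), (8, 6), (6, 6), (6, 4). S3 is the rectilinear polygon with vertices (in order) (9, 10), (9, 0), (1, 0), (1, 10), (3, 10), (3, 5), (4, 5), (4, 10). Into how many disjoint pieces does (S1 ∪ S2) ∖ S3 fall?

(S1 ∪ S2) ∖ S3 splits into 3 disjoint pieces (area 0.1587, area 3, area 4).

3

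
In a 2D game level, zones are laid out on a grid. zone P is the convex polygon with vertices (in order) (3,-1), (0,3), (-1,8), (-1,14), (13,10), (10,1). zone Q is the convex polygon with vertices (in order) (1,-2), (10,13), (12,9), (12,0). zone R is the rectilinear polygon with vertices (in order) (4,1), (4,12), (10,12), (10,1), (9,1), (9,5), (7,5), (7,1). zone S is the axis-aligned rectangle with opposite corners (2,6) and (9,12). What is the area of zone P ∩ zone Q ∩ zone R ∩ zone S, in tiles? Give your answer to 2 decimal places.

The intersection is the polygon with vertices (9,11.143), (9,6), (5.8,6), (8.902,11.171).
By the shoelace formula its area is 8.52.

8.52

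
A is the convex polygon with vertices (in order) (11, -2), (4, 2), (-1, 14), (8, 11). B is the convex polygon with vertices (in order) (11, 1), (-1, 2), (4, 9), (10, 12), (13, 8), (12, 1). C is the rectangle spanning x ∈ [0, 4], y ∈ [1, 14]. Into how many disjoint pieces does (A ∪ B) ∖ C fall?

3

(A ∪ B) ∖ C splits into 3 disjoint pieces (area 93.2857, area 0.7417, area 1.0333).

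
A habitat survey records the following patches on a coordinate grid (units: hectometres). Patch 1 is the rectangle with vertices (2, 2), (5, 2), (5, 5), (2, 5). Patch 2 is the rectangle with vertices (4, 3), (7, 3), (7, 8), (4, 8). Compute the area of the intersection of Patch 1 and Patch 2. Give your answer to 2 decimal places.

2.00

|Patch 1∩Patch 2|: x∈[4,5], y∈[3,5] → 1·2 = 2.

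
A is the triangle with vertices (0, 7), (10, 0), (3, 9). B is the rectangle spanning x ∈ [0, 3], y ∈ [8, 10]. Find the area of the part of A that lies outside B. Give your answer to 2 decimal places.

|A| = 20.5, |A∩B| = 0.75.
|A ∖ B| = |A| − |A∩B| = 20.5 − 0.75 = 19.75.

19.75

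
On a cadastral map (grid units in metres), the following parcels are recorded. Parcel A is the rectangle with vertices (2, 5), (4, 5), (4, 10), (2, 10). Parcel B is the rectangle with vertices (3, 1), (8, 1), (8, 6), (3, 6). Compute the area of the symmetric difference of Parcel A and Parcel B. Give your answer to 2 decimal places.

|Parcel A∩Parcel B|: x∈[3,4], y∈[5,6] → 1·1 = 1.
|Parcel A △ Parcel B| = |Parcel A| + |Parcel B| − 2·|Parcel A∩Parcel B| = 10 + 25 − 2 = 33.00.

33.00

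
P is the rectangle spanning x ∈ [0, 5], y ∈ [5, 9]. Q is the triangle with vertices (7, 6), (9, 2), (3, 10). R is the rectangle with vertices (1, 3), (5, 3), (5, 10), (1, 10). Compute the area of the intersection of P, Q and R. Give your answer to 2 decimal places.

The intersection is the polygon with vertices (3.75,9), (4,9), (5,8), (5,7.333).
By the shoelace formula its area is 0.54.

0.54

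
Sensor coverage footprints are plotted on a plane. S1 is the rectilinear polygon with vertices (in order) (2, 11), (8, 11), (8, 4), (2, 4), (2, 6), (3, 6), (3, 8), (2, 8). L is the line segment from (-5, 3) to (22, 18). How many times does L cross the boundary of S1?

The segment meets the boundary at (8,10.222), (3,7.444).

2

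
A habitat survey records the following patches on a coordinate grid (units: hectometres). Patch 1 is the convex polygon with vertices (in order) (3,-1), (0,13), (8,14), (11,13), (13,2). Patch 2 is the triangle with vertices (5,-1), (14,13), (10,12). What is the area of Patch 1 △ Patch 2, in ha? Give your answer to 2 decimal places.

125.89

|Patch 1| = 140.5, |Patch 2| = 23.5, |Patch 1∩Patch 2| = 19.0543.
|Patch 1 △ Patch 2| = |Patch 1| + |Patch 2| − 2·|Patch 1∩Patch 2| = 140.5 + 23.5 − 38.1086 = 125.89.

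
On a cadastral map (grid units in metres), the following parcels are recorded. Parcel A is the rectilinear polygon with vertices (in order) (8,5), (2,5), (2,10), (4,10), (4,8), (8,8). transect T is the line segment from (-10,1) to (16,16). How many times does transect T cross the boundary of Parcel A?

2

The segment meets the boundary at (4,9.077), (2,7.923).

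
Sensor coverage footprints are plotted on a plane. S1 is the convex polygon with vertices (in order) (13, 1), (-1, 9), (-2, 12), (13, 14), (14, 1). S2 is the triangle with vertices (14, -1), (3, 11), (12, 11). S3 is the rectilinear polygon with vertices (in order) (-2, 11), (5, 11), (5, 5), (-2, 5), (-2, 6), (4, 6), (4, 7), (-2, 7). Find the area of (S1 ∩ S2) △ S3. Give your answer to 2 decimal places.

83.72

|S1 ∩ S2| = 52.0833.
|(S1 ∩ S2) ∩ S3| = 2.1818.
|(S1 ∩ S2) △ S3| = 52.0833 + 36 − 4.3636 = 83.72.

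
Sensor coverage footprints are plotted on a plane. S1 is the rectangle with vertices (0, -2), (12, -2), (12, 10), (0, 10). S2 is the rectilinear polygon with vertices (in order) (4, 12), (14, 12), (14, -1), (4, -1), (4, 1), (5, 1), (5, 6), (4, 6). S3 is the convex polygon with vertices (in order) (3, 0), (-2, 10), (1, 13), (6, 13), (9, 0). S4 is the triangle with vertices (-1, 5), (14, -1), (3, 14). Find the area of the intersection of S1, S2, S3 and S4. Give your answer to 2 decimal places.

The intersection is the polygon with vertices (5,6), (4,6), (4,10), (5.933,10), (7.041,8.49), (8.746,1.102), (5,2.6).
By the shoelace formula its area is 24.82.

24.82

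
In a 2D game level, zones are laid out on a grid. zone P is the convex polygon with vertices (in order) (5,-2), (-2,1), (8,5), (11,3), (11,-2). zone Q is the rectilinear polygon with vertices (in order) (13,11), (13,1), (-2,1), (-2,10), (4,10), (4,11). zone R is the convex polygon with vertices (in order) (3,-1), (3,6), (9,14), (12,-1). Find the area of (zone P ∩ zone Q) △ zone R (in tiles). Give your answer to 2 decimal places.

|zone P ∩ zone Q| = 29.
|(zone P ∩ zone Q) ∩ zone R| = 24.
|(zone P ∩ zone Q) △ zone R| = 29 + 88.5 − 48 = 69.50.

69.50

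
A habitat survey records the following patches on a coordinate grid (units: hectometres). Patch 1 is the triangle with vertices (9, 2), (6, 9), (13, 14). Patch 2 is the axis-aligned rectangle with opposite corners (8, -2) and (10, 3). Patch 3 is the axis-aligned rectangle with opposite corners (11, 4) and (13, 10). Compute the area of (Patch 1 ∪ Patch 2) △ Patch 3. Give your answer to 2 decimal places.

|Patch 1 ∪ Patch 2| = 41.619.
|(Patch 1 ∪ Patch 2) ∩ Patch 3| = 0.6667.
|(Patch 1 ∪ Patch 2) △ Patch 3| = 41.619 + 12 − 1.3333 = 52.29.

52.29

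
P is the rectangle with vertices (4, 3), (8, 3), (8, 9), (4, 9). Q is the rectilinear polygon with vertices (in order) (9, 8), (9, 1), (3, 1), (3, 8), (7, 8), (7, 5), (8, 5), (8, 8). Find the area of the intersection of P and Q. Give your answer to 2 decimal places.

17.00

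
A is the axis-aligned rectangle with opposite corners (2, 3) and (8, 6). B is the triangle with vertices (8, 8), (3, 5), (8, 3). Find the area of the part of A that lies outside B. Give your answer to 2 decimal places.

|A| = 18, |A∩B| = 9.1667.
|A ∖ B| = |A| − |A∩B| = 18 − 9.1667 = 8.83.

8.83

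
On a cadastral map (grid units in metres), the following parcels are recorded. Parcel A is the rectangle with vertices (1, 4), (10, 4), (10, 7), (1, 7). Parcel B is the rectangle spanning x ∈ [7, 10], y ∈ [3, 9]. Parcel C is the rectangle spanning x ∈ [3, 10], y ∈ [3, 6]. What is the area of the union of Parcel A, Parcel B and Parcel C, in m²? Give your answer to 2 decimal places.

40.00

By inclusion–exclusion:
Individual areas: |Parcel A| = 27, |Parcel B| = 18, |Parcel C| = 21.
|Parcel A∩Parcel B|: x∈[7,10], y∈[4,7] → 3·3 = 9.
|Parcel A∩Parcel C|: x∈[3,10], y∈[4,6] → 7·2 = 14.
|Parcel B∩Parcel C|: x∈[7,10], y∈[3,6] → 3·3 = 9.
|Parcel A∩Parcel B∩Parcel C| = 6.
|Parcel A ∪ Parcel B ∪ Parcel C| = 66 − 32 + 6 = 40.00.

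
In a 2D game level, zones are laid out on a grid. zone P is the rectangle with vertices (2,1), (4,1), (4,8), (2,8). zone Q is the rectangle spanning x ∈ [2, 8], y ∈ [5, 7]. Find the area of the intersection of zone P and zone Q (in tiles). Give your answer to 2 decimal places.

|zone P∩zone Q|: x∈[2,4], y∈[5,7] → 2·2 = 4.

4.00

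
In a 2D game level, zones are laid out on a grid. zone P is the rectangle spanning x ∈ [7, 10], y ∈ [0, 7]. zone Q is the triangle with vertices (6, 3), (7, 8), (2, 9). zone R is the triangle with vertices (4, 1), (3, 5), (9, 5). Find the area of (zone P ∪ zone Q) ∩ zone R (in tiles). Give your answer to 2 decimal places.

|zone P ∪ zone Q| = 34.
|(zone P ∪ zone Q) ∩ zone R| = 3.33.

3.33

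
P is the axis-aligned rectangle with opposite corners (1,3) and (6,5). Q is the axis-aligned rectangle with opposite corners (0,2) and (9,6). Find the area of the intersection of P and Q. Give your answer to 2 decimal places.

|P∩Q|: x∈[1,6], y∈[3,5] → 5·2 = 10.

10.00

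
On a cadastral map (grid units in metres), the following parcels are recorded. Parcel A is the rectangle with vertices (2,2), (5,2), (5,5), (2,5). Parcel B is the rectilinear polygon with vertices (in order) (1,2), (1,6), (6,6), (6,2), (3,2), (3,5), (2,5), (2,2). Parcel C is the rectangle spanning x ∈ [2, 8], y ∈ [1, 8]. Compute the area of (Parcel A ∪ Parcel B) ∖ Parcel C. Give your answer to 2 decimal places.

4.00

|Parcel A ∪ Parcel B| = 20.
|(Parcel A ∪ Parcel B) ∩ Parcel C| = 16.
|(Parcel A ∪ Parcel B) ∖ Parcel C| = 20 − 16 = 4.00.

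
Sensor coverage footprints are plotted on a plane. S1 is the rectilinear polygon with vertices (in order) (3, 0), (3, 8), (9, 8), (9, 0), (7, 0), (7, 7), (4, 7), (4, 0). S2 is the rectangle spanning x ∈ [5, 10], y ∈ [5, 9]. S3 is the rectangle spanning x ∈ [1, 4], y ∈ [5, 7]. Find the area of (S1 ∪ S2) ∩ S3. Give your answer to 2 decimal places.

2.00

The region (S1 ∪ S2) ∩ S3 is the polygon with vertices (4,5), (3,5), (3,7), (4,7).
By the shoelace formula its area is 2.00.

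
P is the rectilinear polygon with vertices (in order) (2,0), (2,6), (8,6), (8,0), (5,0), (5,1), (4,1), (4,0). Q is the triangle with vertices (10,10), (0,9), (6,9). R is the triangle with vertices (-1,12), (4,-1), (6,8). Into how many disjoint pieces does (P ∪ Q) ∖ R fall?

(P ∪ Q) ∖ R splits into 4 disjoint pieces (area 3.3923, area 18, area 2.2314, area 0.0011).

4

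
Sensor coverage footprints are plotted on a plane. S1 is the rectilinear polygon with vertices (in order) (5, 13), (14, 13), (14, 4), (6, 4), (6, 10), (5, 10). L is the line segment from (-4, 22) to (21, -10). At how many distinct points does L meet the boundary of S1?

4

The segment meets the boundary at (10.062,4), (6,9.2), (5.375,10), (5,10.48).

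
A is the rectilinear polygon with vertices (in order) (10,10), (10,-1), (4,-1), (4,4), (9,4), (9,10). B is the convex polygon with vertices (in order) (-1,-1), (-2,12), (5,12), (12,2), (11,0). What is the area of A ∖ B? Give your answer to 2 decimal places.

|A| = 36, |A∩B| = 27.5714.
|A ∖ B| = |A| − |A∩B| = 36 − 27.5714 = 8.43.

8.43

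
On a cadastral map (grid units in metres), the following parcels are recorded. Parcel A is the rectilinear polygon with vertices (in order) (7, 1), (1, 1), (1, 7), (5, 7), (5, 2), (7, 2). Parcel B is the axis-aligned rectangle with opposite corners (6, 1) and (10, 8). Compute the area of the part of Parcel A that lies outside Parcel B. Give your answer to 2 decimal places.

25.00

|Parcel A| = 26, |Parcel A∩Parcel B| = 1.
|Parcel A ∖ Parcel B| = |Parcel A| − |Parcel A∩Parcel B| = 26 − 1 = 25.00.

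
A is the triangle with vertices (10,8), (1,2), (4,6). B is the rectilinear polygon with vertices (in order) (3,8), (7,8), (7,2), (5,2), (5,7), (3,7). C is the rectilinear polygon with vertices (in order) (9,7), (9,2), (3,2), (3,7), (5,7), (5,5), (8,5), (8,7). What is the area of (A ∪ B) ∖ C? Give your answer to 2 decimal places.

10.75

|A ∪ B| = 20.3333.
|(A ∪ B) ∩ C| = 9.5833.
|(A ∪ B) ∖ C| = 20.3333 − 9.5833 = 10.75.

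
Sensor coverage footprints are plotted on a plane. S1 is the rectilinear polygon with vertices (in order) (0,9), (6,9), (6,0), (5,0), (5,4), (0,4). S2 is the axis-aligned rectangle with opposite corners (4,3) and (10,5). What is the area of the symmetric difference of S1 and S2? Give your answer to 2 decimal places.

40.00

|S1| = 34, |S2| = 12, |S1∩S2| = 3.
|S1 △ S2| = |S1| + |S2| − 2·|S1∩S2| = 34 + 12 − 6 = 40.00.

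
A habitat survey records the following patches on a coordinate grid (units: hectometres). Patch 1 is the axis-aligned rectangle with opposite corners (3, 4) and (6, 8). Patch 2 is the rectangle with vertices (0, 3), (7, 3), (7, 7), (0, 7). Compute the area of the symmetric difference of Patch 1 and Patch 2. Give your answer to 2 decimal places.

22.00

|Patch 1∩Patch 2|: x∈[3,6], y∈[4,7] → 3·3 = 9.
|Patch 1 △ Patch 2| = |Patch 1| + |Patch 2| − 2·|Patch 1∩Patch 2| = 12 + 28 − 18 = 22.00.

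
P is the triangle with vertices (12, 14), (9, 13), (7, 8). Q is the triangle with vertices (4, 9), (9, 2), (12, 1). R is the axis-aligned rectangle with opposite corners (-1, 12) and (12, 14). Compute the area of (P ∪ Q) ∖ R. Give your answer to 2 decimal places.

|P ∪ Q| = 14.5.
|(P ∪ Q) ∩ R| = 3.0333.
|(P ∪ Q) ∖ R| = 14.5 − 3.0333 = 11.47.

11.47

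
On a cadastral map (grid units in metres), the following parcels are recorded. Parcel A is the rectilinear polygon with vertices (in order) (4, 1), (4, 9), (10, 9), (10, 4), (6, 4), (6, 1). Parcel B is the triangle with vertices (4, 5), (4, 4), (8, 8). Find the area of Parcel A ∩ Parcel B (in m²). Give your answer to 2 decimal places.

2.00

The intersection is the polygon with vertices (4,5), (8,8), (4,4).
By the shoelace formula its area is 2.00.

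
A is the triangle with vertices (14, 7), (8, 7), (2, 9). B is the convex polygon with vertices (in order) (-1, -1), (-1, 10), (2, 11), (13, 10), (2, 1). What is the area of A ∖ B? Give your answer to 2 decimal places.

|A| = 6, |A∩B| = 4.4923.
|A ∖ B| = |A| − |A∩B| = 6 − 4.4923 = 1.51.

1.51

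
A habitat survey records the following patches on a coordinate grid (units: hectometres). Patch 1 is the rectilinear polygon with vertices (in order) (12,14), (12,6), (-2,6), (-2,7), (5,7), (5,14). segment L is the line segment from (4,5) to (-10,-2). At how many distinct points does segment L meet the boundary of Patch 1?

0

The segment lies entirely outside Patch 1 and never meets its boundary.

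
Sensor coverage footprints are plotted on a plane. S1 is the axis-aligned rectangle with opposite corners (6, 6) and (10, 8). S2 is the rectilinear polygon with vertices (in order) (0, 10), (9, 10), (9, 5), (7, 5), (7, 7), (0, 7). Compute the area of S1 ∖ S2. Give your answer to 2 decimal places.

|S1| = 8, |S1∩S2| = 5.
|S1 ∖ S2| = |S1| − |S1∩S2| = 8 − 5 = 3.00.

3.00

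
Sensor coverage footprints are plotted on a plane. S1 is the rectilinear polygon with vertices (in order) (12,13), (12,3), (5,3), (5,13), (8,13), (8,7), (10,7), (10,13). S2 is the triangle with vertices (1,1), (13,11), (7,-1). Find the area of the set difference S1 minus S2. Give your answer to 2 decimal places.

|S1| = 58, |S1∩S2| = 19.4.
|S1 ∖ S2| = |S1| − |S1∩S2| = 58 − 19.4 = 38.60.

38.60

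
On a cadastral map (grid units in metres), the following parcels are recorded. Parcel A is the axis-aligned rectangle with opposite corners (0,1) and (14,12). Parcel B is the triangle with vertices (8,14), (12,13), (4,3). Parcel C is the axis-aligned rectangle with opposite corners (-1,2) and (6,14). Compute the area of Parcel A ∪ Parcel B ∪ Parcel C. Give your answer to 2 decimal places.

By inclusion–exclusion:
Individual areas: |Parcel A| = 154, |Parcel B| = 24, |Parcel C| = 84.
|Parcel A∩Parcel B| = 17.6727.
|Parcel A∩Parcel C|: x∈[0,6], y∈[2,12] → 6·10 = 60.
|Parcel B∩Parcel C| = 3.
|Parcel A∩Parcel B∩Parcel C| = 3.
|Parcel A ∪ Parcel B ∪ Parcel C| = 262 − 80.6727 + 3 = 184.33.

184.33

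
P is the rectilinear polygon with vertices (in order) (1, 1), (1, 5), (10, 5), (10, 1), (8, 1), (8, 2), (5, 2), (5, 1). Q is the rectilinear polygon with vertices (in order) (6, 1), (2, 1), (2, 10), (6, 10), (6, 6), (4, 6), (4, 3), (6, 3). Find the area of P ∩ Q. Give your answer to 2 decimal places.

The intersection is the polygon with vertices (4,5), (4,3), (6,3), (6,2), (5,2), (5,1), (2,1), (2,5).
By the shoelace formula its area is 11.00.

11.00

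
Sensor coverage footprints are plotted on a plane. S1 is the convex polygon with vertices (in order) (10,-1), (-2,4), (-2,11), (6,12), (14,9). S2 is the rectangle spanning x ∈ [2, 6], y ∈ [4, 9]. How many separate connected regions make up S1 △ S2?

S1 △ S2 is a single connected region.

1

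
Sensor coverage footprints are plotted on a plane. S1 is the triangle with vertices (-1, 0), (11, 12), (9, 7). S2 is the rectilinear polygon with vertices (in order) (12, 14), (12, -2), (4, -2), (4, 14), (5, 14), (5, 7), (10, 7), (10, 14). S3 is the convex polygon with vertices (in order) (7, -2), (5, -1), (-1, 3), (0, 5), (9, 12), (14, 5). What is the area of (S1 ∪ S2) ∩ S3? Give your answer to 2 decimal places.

72.94

|S1 ∪ S2| = 103.5.
|(S1 ∪ S2) ∩ S3| = 72.94.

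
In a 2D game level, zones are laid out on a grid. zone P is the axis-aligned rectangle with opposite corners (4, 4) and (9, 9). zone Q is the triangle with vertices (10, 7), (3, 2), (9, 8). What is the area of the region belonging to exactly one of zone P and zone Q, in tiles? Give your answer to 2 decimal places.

|zone P| = 25, |zone Q| = 6, |zone P∩zone Q| = 4.3429.
|zone P △ zone Q| = |zone P| + |zone Q| − 2·|zone P∩zone Q| = 25 + 6 − 8.6857 = 22.31.

22.31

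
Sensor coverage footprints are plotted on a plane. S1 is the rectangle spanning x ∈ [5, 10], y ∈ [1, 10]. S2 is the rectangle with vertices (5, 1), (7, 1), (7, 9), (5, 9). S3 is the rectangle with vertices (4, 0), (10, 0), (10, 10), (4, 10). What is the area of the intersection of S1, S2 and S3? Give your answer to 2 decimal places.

The intersection is the polygon with vertices (7,9), (7,1), (5,1), (5,9).
By the shoelace formula its area is 16.00.

16.00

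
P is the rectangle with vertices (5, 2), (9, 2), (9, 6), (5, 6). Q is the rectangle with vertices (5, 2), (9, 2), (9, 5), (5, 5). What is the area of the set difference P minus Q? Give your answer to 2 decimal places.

4.00

|P∩Q|: x∈[5,9], y∈[2,5] → 4·3 = 12.
|P| = 16.
|P ∖ Q| = |P| − |P∩Q| = 16 − 12 = 4.00.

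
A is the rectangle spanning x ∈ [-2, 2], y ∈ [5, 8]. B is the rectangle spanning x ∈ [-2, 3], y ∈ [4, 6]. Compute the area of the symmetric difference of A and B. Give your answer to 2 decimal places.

|A∩B|: x∈[-2,2], y∈[5,6] → 4·1 = 4.
|A △ B| = |A| + |B| − 2·|A∩B| = 12 + 10 − 8 = 14.00.

14.00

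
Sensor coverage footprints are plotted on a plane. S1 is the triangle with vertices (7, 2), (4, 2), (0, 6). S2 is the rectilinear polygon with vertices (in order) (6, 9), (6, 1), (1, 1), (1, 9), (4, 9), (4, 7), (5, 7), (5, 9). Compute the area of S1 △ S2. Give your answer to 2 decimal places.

33.00

|S1| = 6, |S2| = 38, |S1∩S2| = 5.5.
|S1 △ S2| = |S1| + |S2| − 2·|S1∩S2| = 6 + 38 − 11 = 33.00.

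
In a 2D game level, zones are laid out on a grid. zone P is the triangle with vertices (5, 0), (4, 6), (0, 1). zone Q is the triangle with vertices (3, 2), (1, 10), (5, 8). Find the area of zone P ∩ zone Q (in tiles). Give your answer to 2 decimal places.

2.65

The intersection is the polygon with vertices (4,6), (4.111,5.333), (3,2), (2.476,4.095).
By the shoelace formula its area is 2.65.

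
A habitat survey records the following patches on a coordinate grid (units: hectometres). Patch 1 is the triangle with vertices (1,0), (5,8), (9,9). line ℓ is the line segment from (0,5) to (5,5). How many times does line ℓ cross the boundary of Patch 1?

1

The segment meets the boundary at (3.5,5).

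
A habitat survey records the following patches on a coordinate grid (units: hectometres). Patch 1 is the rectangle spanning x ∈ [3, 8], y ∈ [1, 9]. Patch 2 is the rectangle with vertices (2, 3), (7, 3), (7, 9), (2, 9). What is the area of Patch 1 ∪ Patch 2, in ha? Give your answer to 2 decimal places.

By inclusion–exclusion:
Individual areas: |Patch 1| = 40, |Patch 2| = 30.
|Patch 1∩Patch 2|: x∈[3,7], y∈[3,9] → 4·6 = 24.
|Patch 1 ∪ Patch 2| = 70 − 24 = 46.00.

46.00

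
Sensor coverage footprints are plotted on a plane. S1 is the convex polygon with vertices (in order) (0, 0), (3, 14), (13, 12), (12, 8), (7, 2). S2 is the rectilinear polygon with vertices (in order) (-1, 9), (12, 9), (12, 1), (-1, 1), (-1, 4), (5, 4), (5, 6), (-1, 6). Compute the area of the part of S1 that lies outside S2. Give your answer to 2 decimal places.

|S1| = 109, |S1∩S2| = 57.8214.
|S1 ∖ S2| = |S1| − |S1∩S2| = 109 − 57.8214 = 51.18.

51.18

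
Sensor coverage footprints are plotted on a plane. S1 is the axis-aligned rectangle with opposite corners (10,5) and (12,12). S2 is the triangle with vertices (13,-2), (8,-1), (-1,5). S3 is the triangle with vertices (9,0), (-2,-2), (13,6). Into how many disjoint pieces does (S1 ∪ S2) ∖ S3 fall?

(S1 ∪ S2) ∖ S3 splits into 3 disjoint pieces (area 13.7958, area 3.8036, area 2.8103).

3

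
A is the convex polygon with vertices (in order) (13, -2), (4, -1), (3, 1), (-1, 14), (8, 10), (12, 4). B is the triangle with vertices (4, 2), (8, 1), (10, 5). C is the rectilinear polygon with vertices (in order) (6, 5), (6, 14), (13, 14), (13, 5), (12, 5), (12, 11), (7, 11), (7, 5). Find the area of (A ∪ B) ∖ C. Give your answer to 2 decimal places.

|A ∪ B| = 120.5.
|(A ∪ B) ∩ C| = 5.6667.
|(A ∪ B) ∖ C| = 120.5 − 5.6667 = 114.83.

114.83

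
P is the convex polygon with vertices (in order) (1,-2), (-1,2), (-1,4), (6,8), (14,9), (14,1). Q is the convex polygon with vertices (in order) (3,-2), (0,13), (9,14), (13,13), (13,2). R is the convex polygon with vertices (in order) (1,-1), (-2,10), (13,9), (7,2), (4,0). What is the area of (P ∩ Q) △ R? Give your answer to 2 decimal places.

79.37

|P ∩ Q| = 86.0025.
|(P ∩ Q) ∩ R| = 50.566.
|(P ∩ Q) △ R| = 86.0025 + 94.5 − 101.132 = 79.37.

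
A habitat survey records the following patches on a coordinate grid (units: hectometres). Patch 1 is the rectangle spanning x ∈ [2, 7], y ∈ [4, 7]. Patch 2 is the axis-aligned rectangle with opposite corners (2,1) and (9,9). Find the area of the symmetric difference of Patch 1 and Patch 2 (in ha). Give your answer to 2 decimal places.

|Patch 1∩Patch 2|: x∈[2,7], y∈[4,7] → 5·3 = 15.
|Patch 1 △ Patch 2| = |Patch 1| + |Patch 2| − 2·|Patch 1∩Patch 2| = 15 + 56 − 30 = 41.00.

41.00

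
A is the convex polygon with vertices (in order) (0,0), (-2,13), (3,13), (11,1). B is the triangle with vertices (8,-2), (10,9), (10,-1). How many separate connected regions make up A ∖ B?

A ∖ B splits into 2 disjoint pieces (area 98.6712, area 0.7955).

2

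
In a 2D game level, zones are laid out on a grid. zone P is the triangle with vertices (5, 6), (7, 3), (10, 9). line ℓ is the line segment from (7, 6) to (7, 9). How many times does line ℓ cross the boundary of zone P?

The segment meets the boundary at (7,7.2).

1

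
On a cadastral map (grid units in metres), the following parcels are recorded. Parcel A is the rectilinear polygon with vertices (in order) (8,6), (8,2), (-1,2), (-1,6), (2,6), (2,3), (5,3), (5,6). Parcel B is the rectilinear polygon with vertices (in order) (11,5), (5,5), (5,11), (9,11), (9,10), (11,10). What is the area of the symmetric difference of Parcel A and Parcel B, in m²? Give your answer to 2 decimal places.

|Parcel A| = 27, |Parcel B| = 34, |Parcel A∩Parcel B| = 3.
|Parcel A △ Parcel B| = |Parcel A| + |Parcel B| − 2·|Parcel A∩Parcel B| = 27 + 34 − 6 = 55.00.

55.00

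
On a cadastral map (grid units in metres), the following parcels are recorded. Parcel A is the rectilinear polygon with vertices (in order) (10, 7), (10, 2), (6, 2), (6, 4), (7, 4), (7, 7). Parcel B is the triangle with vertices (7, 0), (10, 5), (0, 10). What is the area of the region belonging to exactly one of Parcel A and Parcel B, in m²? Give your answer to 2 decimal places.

28.40

|Parcel A| = 17, |Parcel B| = 32.5, |Parcel A∩Parcel B| = 10.55.
|Parcel A △ Parcel B| = |Parcel A| + |Parcel B| − 2·|Parcel A∩Parcel B| = 17 + 32.5 − 21.1 = 28.40.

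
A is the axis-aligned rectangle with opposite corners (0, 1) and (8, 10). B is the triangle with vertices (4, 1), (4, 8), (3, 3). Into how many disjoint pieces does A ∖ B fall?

1

A ∖ B is a single connected region.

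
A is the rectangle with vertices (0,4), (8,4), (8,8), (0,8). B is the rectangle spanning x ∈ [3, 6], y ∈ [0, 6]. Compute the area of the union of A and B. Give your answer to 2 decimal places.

By inclusion–exclusion:
Individual areas: |A| = 32, |B| = 18.
|A∩B|: x∈[3,6], y∈[4,6] → 3·2 = 6.
|A ∪ B| = 50 − 6 = 44.00.

44.00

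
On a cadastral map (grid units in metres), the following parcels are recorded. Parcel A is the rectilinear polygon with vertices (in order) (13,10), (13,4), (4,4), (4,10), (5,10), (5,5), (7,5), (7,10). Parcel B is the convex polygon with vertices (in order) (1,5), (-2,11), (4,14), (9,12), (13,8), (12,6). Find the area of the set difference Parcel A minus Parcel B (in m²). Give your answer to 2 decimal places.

17.18

|Parcel A| = 44, |Parcel A∩Parcel B| = 26.8182.
|Parcel A ∖ Parcel B| = |Parcel A| − |Parcel A∩Parcel B| = 44 − 26.8182 = 17.18.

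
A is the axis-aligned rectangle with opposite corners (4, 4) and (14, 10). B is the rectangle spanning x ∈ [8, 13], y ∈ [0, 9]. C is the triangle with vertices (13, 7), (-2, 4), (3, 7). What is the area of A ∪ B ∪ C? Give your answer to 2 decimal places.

86.90

By inclusion–exclusion:
Individual areas: |A| = 60, |B| = 45, |C| = 15.
|A∩B|: x∈[8,13], y∈[4,9] → 5·5 = 25.
|A∩C| = 8.1.
|B∩C| = 2.5.
|A∩B∩C| = 2.5.
|A ∪ B ∪ C| = 120 − 35.6 + 2.5 = 86.90.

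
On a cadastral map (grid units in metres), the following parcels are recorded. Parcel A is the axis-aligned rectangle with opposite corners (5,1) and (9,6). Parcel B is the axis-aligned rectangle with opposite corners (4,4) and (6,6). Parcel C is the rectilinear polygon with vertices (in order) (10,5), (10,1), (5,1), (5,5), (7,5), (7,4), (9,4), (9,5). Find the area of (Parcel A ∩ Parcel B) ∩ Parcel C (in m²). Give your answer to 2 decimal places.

1.00

The region (Parcel A ∩ Parcel B) ∩ Parcel C is the polygon with vertices (6,4), (5,4), (5,5), (6,5).
By the shoelace formula its area is 1.00.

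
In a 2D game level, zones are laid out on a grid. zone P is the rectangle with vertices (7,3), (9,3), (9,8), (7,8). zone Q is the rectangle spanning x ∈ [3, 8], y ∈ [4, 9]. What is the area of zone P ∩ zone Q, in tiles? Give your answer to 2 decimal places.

4.00

|zone P∩zone Q|: x∈[7,8], y∈[4,8] → 1·4 = 4.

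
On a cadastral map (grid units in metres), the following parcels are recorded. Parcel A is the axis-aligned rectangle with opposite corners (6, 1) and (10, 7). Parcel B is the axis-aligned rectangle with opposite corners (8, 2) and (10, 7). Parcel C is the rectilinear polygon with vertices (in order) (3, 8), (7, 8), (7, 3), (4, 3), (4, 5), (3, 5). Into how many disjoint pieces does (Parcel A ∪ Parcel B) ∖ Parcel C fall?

1

(Parcel A ∪ Parcel B) ∖ Parcel C is a single connected region.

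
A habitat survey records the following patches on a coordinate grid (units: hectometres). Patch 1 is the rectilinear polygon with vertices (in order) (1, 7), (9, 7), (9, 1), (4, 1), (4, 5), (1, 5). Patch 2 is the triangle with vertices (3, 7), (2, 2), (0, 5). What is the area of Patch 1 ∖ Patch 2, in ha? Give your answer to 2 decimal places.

|Patch 1| = 36, |Patch 1∩Patch 2| = 2.2667.
|Patch 1 ∖ Patch 2| = |Patch 1| − |Patch 1∩Patch 2| = 36 − 2.2667 = 33.73.

33.73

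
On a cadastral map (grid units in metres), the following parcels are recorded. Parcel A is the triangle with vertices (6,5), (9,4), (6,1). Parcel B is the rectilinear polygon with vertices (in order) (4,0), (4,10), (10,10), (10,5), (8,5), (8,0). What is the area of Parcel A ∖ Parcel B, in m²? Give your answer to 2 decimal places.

0.67

|Parcel A| = 6, |Parcel A∩Parcel B| = 5.3333.
|Parcel A ∖ Parcel B| = |Parcel A| − |Parcel A∩Parcel B| = 6 − 5.3333 = 0.67.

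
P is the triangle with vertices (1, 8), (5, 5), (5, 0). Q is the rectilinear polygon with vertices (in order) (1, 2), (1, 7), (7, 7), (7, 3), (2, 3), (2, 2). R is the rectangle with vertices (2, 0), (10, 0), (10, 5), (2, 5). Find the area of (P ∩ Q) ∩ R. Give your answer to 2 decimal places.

The region (P ∩ Q) ∩ R is the polygon with vertices (5,3), (3.5,3), (2.5,5), (5,5).
By the shoelace formula its area is 4.00.

4.00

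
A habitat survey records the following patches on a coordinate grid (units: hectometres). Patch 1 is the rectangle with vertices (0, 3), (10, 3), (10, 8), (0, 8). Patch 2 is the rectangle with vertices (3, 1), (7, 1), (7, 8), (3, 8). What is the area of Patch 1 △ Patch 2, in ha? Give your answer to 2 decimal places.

38.00

|Patch 1∩Patch 2|: x∈[3,7], y∈[3,8] → 4·5 = 20.
|Patch 1 △ Patch 2| = |Patch 1| + |Patch 2| − 2·|Patch 1∩Patch 2| = 50 + 28 − 40 = 38.00.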